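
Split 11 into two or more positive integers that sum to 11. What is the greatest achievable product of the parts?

Let g[k] be the best product for length k (with at least one cut). For each first piece i, the rest contributes max(k−i, g[k−i]).
Small cases: g[2]=1, g[3]=2.
g[4] = max(1*3, 2*2, 3*1) = 4
g[5] = max(1*4, 2*3, 3*2, 4*1) = 6
g[6] = max(1*6, 2*4, 3*3, 4*2, 5*1) = 9
g[7] = max(1*9, 2*6, 3*4, 4*3, 5*2, 6*1) = 12
g[8] = max(1*12, 2*9, 3*6, …, 6*2, 7*1) = 18
g[9] = max(1*18, 2*12, 3*9, …, 7*2, 8*1) = 27
g[10] = max(1*27, 2*18, 3*12, …, 8*2, 9*1) = 36
g[11] = max(1*36, 2*27, 3*18, …, 9*2, 10*1) = 54
One optimal split: 3 + 3 + 3 + 2; product 3*3*3*2 = 54.

54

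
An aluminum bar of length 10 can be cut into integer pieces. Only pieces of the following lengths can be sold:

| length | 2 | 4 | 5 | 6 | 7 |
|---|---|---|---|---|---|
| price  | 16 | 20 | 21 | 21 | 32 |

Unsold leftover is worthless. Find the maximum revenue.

80

Let r[k] be the best obtainable value from length k. For each k, try every first piece i and keep the best of price[i] + r[k−i].
r[1] = 0
r[2] = 16
r[3] = 16
r[4] = max(16+16, 20+0) = 32
r[5] = max(16+16, 20+0, 21+0) = 32
r[6] = max(16+32, 20+16, 21+0, 21+0) = 48
r[7] = max(16+32, 20+16, 21+16, 21+0, 32+0) = 48
r[8] = max(16+48, 20+32, 21+16, 21+16, 32+0) = 64
r[9] = max(16+48, 20+32, 21+32, 21+16, 32+16) = 64
r[10] = max(16+64, 20+48, 21+32, 21+32, 32+16) = 80
One optimal cutting: 2 + 2 + 2 + 2 + 2 → $80.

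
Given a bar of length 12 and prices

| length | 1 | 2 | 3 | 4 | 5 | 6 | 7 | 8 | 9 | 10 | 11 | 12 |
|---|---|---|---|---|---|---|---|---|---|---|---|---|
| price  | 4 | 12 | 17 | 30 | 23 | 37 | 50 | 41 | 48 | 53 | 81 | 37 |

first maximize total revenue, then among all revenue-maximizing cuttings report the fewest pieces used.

3

Consider every possible first cut. r[k] is the best of p[i]+r[k−i] over all sellable i≤k.
r[1] = 4
r[2] = max(4+4, 12+0) = 12
r[3] = max(4+12, 12+4, 17+0) = 17
r[4] = max(4+17, 12+12, 17+4, 30+0) = 30
r[5] = max(4+30, 12+17, 17+12, 30+4, 23+0) = 34
r[6] = max(4+34, 12+30, 17+17, 30+12, 23+4, 37+0) = 42
r[7] = max(4+42, 12+34, 17+30, …, 37+4, 50+0) = 50
r[8] = max(4+50, 12+42, 17+34, …, 50+4, 41+0) = 60
r[9] = max(4+60, 12+50, 17+42, …, 41+4, 48+0) = 64
r[10] = max(4+64, 12+60, 17+50, …, 48+4, 53+0) = 72
r[11] = max(4+72, 12+64, 17+60, …, 53+4, 81+0) = 81
r[12] = max(4+81, 12+72, 17+64, …, 81+4, 37+0) = 90
Maximum revenue is 90.
Now minimize piece count subject to staying optimal: for each k, pieces[k] = 1 + min over i with p[i]+r[k−i]=r[k] of pieces[k−i].
pieces[9] = 3
pieces[10] = 3
pieces[11] = 1
pieces[12] = 3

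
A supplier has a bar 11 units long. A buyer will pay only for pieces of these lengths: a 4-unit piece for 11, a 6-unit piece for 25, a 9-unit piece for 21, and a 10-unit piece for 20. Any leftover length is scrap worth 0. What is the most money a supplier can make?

Build best[k] bottom-up: best[k] = max over allowed piece i of (p[i] + best[k−i]).
best[1] = 0
best[2] = 0
best[3] = 0
best[4] = 11
best[5] = 11
best[6] = 25
best[7] = 25
best[8] = 25
best[9] = 25
best[10] = 36  (first piece 4, then best[6]=25)
best[11] = 36
One optimal cutting: pieces 6 + 4 with 1 unit of scrap → 36.

36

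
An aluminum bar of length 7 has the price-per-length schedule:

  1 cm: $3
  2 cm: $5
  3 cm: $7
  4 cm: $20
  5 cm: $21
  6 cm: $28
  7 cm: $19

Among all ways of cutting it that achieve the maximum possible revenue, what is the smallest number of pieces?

2

Consider every possible first cut. r[k] is the best of p[i]+r[k−i] over all sellable i≤k.
r[1] = 3
r[2] = max(3+3, 5+0) = 6
r[3] = max(3+6, 5+3, 7+0) = 9
r[4] = max(3+9, 5+6, 7+3, 20+0) = 20
r[5] = max(3+20, 5+9, 7+6, 20+3, 21+0) = 23
r[6] = max(3+23, 5+20, 7+9, 20+6, 21+3, 28+0) = 28
r[7] = max(3+28, 5+23, 7+20, …, 28+3, 19+0) = 31
Maximum revenue is $31.
Now minimize piece count subject to staying optimal: for each k, pieces[k] = 1 + min over i with p[i]+r[k−i]=r[k] of pieces[k−i].
pieces[4] = 1
pieces[5] = 2
pieces[6] = 1
pieces[7] = 2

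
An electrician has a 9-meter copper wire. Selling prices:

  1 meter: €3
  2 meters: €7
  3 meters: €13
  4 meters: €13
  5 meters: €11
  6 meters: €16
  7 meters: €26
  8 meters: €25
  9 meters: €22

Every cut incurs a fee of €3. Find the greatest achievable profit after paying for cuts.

Build net[k] bottom-up: net[k] = max over allowed piece i of (p[i] + net[k−i]) − 3 per cut.
net[1] = 3
net[2] = 7
net[3] = 13
net[4] = 13  (first piece 1, then net[3]=13)
net[5] = 17  (first piece 2, then net[3]=13)
net[6] = 23  (first piece 3, then net[3]=13)
net[7] = 26
net[8] = 27  (first piece 2, then net[6]=23)
net[9] = 33  (first piece 3, then net[6]=23)
One optimal plan: pieces 3 + 3 + 3 (2 cuts) → €39 − €6 = €33.

33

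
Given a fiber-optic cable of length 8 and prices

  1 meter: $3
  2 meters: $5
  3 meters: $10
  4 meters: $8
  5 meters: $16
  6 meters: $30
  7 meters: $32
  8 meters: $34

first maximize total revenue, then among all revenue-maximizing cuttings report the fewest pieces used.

Build r[k] bottom-up: r[k] = max over allowed piece i of (p[i] + r[k−i]).
r[1] = 3
r[2] = max(3+3, 5+0) = 6
r[3] = max(3+6, 5+3, 10+0) = 10
r[4] = max(3+10, 5+6, 10+3, 8+0) = 13
r[5] = max(3+13, 5+10, 10+6, 8+3, 16+0) = 16
r[6] = max(3+16, 5+13, 10+10, 8+6, 16+3, 30+0) = 30
r[7] = max(3+30, 5+16, 10+13, …, 30+3, 32+0) = 33
r[8] = max(3+33, 5+30, 10+16, …, 32+3, 34+0) = 36
Maximum revenue is $36.
Now minimize piece count subject to staying optimal: for each k, pieces[k] = 1 + min over i with p[i]+r[k−i]=r[k] of pieces[k−i].
pieces[5] = 1
pieces[6] = 1
pieces[7] = 2
pieces[8] = 3

3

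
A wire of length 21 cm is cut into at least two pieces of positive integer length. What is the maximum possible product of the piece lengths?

2187

Let g[k] be the best product for length k (with at least one cut). For each first piece i, the rest contributes max(k−i, g[k−i]).
g[2] = 1*max(1,0) = 1*1 = 1
g[3] = max(1*2, 2*1) = 2
g[4] = max(1*3, 2*2, 3*1) = 4
g[5] = max(1*4, 2*3, 3*2, 4*1) = 6
g[6] = max(1*6, 2*4, 3*3, 4*2, 5*1) = 9
g[7] = max(1*9, 2*6, 3*4, 4*3, 5*2, 6*1) = 12
g[8] = max(1*12, 2*9, 3*6, …, 6*2, 7*1) = 18
g[9] = max(1*18, 2*12, 3*9, …, 7*2, 8*1) = 27
g[10] = max(1*27, 2*18, 3*12, …, 8*2, 9*1) = 36
g[11] = max(1*36, 2*27, 3*18, …, 9*2, 10*1) = 54
g[12] = max(1*54, 2*36, 3*27, …, 10*2, 11*1) = 81
g[13] = max(1*81, 2*54, 3*36, …, 11*2, 12*1) = 108
g[14] = max(1*108, 2*81, 3*54, …, 12*2, 13*1) = 162
g[15] = max(1*162, 2*108, 3*81, …, 13*2, 14*1) = 243
g[16] = max(1*243, 2*162, 3*108, …, 14*2, 15*1) = 324
g[17] = max(1*324, 2*243, 3*162, …, 15*2, 16*1) = 486
g[18] = max(1*486, 2*324, 3*243, …, 16*2, 17*1) = 729
g[19] = max(1*729, 2*486, 3*324, …, 17*2, 18*1) = 972
g[20] = max(1*972, 2*729, 3*486, …, 18*2, 19*1) = 1458
g[21] = max(1*1458, 2*972, 3*729, …, 19*2, 20*1) = 2187
One optimal split: 3 + 3 + 3 + 3 + 3 + 3 + 3; product 3*3*3*3*3*3*3 = 2187.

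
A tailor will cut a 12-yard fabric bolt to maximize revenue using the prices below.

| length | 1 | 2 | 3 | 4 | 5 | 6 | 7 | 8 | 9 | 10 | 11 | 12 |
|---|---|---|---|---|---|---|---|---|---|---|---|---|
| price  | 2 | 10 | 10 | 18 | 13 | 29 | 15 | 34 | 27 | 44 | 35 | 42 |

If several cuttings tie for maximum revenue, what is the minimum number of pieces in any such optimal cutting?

Let r[k] be the best obtainable value from length k. For each k, try every first piece i and keep the best of price[i] + r[k−i].
r[1] = 2
r[2] = max(2+2, 10+0) = 10
r[3] = max(2+10, 10+2, 10+0) = 12
r[4] = max(2+12, 10+10, 10+2, 18+0) = 20
r[5] = max(2+20, 10+12, 10+10, 18+2, 13+0) = 22
r[6] = max(2+22, 10+20, 10+12, 18+10, 13+2, 29+0) = 30
r[7] = max(2+30, 10+22, 10+20, …, 29+2, 15+0) = 32
r[8] = max(2+32, 10+30, 10+22, …, 15+2, 34+0) = 40
r[9] = max(2+40, 10+32, 10+30, …, 34+2, 27+0) = 42
r[10] = max(2+42, 10+40, 10+32, …, 27+2, 44+0) = 50
r[11] = max(2+50, 10+42, 10+40, …, 44+2, 35+0) = 52
r[12] = max(2+52, 10+50, 10+42, …, 35+2, 42+0) = 60
Maximum revenue is $60.
Now minimize piece count subject to staying optimal: for each k, pieces[k] = 1 + min over i with p[i]+r[k−i]=r[k] of pieces[k−i].
pieces[9] = 5
pieces[10] = 5
pieces[11] = 6
pieces[12] = 6

6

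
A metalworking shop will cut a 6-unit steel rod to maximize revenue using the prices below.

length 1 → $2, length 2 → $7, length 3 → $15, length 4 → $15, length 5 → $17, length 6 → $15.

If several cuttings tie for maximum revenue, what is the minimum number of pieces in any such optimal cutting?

Build r[k] bottom-up: r[k] = max over allowed piece i of (p[i] + r[k−i]).
r[1] = 2
r[2] = max(2+2, 7+0) = 7
r[3] = max(2+7, 7+2, 15+0) = 15
r[4] = max(2+15, 7+7, 15+2, 15+0) = 17
r[5] = max(2+17, 7+15, 15+7, 15+2, 17+0) = 22
r[6] = max(2+22, 7+17, 15+15, 15+7, 17+2, 15+0) = 30
Maximum revenue is $30.
Now minimize piece count subject to staying optimal: for each k, pieces[k] = 1 + min over i with p[i]+r[k−i]=r[k] of pieces[k−i].
pieces[3] = 1
pieces[4] = 2
pieces[5] = 2
pieces[6] = 2

2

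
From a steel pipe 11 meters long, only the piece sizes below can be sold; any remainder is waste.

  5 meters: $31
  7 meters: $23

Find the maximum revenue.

Consider every possible first cut. r[k] is the best of p[i]+r[k−i] over all sellable i≤k.
r[1] = 0
r[2] = 0
r[3] = 0
r[4] = 0
r[5] = 31
r[6] = 31
r[7] = 31
r[8] = 31
r[9] = 31
r[10] = 62  (first piece 5, then r[5]=31)
r[11] = 62
One optimal cutting: pieces 5 + 5 with 1 meter of scrap → $62.

62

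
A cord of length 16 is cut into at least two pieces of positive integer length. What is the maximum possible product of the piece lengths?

Let g[k] be the best product for length k (with at least one cut). For each first piece i, the rest contributes max(k−i, g[k−i]).
g[2] = 1*max(1,0) = 1*1 = 1
g[3] = max(1*2, 2*1) = 2
g[4] = max(1*3, 2*2, 3*1) = 4
g[5] = max(1*4, 2*3, 3*2, 4*1) = 6
g[6] = max(1*6, 2*4, 3*3, 4*2, 5*1) = 9
g[7] = max(1*9, 2*6, 3*4, 4*3, 5*2, 6*1) = 12
g[8] = max(1*12, 2*9, 3*6, …, 6*2, 7*1) = 18
g[9] = max(1*18, 2*12, 3*9, …, 7*2, 8*1) = 27
g[10] = max(1*27, 2*18, 3*12, …, 8*2, 9*1) = 36
g[11] = max(1*36, 2*27, 3*18, …, 9*2, 10*1) = 54
g[12] = max(1*54, 2*36, 3*27, …, 10*2, 11*1) = 81
g[13] = max(1*81, 2*54, 3*36, …, 11*2, 12*1) = 108
g[14] = max(1*108, 2*81, 3*54, …, 12*2, 13*1) = 162
g[15] = max(1*162, 2*108, 3*81, …, 13*2, 14*1) = 243
g[16] = max(1*243, 2*162, 3*108, …, 14*2, 15*1) = 324
One optimal split: 3 + 3 + 3 + 3 + 2 + 2; product 3*3*3*3*2*2 = 324.

324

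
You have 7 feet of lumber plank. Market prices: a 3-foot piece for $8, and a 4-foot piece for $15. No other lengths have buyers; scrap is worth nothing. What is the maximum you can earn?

23

Let best[k] be the best obtainable value from length k. For each k, try every first piece i and keep the best of price[i] + best[k−i].
best[1] = 0
best[2] = 0
best[3] = 8
best[4] = max(8+0, 15+0) = 15
best[5] = max(8+0, 15+0) = 15
best[6] = max(8+8, 15+0) = 16
best[7] = max(8+15, 15+8) = 23
One optimal cutting: 4 + 3 → $23.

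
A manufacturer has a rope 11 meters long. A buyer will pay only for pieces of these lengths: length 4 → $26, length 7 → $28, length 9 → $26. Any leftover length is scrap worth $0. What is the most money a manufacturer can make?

Let best[k] be the best obtainable value from length k. For each k, try every first piece i and keep the best of price[i] + best[k−i].
best[1] = 0
best[2] = 0
best[3] = 0
best[4] = 26
best[5] = 26
best[6] = 26
best[7] = 28
best[8] = 52  (first piece 4, then best[4]=26)
best[9] = 52
best[10] = 52
best[11] = 54  (first piece 4, then best[7]=28)
One optimal cutting: 7 + 4 → $54.

54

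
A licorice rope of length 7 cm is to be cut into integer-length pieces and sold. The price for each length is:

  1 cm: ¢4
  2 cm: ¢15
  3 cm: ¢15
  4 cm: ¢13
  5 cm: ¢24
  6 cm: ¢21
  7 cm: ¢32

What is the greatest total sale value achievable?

49

Consider every possible first cut. best[k] is the best of p[i]+best[k−i] over all sellable i≤k.
best[1] = 4
best[2] = 15
best[3] = 19  (first piece 1, then best[2]=15)
best[4] = 30  (first piece 2, then best[2]=15)
best[5] = 34  (first piece 1, then best[4]=30)
best[6] = 45  (first piece 2, then best[4]=30)
best[7] = 49  (first piece 1, then best[6]=45)
One optimal cutting: 2 + 2 + 2 + 1 → ¢15 + ¢15 + ¢15 + ¢4 = ¢49.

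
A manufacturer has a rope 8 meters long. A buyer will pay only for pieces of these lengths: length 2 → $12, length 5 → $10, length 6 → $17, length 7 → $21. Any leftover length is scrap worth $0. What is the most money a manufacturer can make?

Let best[k] be the best obtainable value from length k. For each k, try every first piece i and keep the best of price[i] + best[k−i].
best[1] = 0
best[2] = 12
best[3] = 12
best[4] = 24  (first piece 2, then best[2]=12)
best[5] = 24
best[6] = 36  (first piece 2, then best[4]=24)
best[7] = 36
best[8] = 48  (first piece 2, then best[6]=36)
One optimal cutting: 2 + 2 + 2 + 2 → $48.

48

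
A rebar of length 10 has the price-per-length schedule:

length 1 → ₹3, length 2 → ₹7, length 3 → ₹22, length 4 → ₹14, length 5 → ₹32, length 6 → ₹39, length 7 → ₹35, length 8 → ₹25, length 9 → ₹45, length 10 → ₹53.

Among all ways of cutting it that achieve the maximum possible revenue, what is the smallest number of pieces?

4

Build r[k] bottom-up: r[k] = max over allowed piece i of (p[i] + r[k−i]).
r[1] = 3
r[2] = max(3+3, 7+0) = 7
r[3] = max(3+7, 7+3, 22+0) = 22
r[4] = max(3+22, 7+7, 22+3, 14+0) = 25
r[5] = max(3+25, 7+22, 22+7, 14+3, 32+0) = 32
r[6] = max(3+32, 7+25, 22+22, 14+7, 32+3, 39+0) = 44
r[7] = max(3+44, 7+32, 22+25, …, 39+3, 35+0) = 47
r[8] = max(3+47, 7+44, 22+32, …, 35+3, 25+0) = 54
r[9] = max(3+54, 7+47, 22+44, …, 25+3, 45+0) = 66
r[10] = max(3+66, 7+54, 22+47, …, 45+3, 53+0) = 69
Maximum revenue is ₹69.
Now minimize piece count subject to staying optimal: for each k, pieces[k] = 1 + min over i with p[i]+r[k−i]=r[k] of pieces[k−i].
pieces[7] = 3
pieces[8] = 2
pieces[9] = 3
pieces[10] = 4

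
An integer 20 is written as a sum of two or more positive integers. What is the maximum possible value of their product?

Let P[k] be the best product for length k (with at least one cut). For each first piece i, the rest contributes max(k−i, P[k−i]).
P[2] = 1×max(1,0) = 1×1 = 1
P[3] = max(1×2, 2×1) = 2
P[4] = max(1×3, 2×2, 3×1) = 4
P[5] = max(1×4, 2×3, 3×2, 4×1) = 6
P[6] = max(1×6, 2×4, 3×3, 4×2, 5×1) = 9
P[7] = max(1×9, 2×6, 3×4, 4×3, 5×2, 6×1) = 12
P[8] = max(1×12, 2×9, 3×6, …, 6×2, 7×1) = 18
P[9] = max(1×18, 2×12, 3×9, …, 7×2, 8×1) = 27
P[10] = max(1×27, 2×18, 3×12, …, 8×2, 9×1) = 36
P[11] = max(1×36, 2×27, 3×18, …, 9×2, 10×1) = 54
P[12] = max(1×54, 2×36, 3×27, …, 10×2, 11×1) = 81
P[13] = max(1×81, 2×54, 3×36, …, 11×2, 12×1) = 108
P[14] = max(1×108, 2×81, 3×54, …, 12×2, 13×1) = 162
P[15] = max(1×162, 2×108, 3×81, …, 13×2, 14×1) = 243
P[16] = max(1×243, 2×162, 3×108, …, 14×2, 15×1) = 324
P[17] = max(1×324, 2×243, 3×162, …, 15×2, 16×1) = 486
P[18] = max(1×486, 2×324, 3×243, …, 16×2, 17×1) = 729
P[19] = max(1×729, 2×486, 3×324, …, 17×2, 18×1) = 972
P[20] = max(1×972, 2×729, 3×486, …, 18×2, 19×1) = 1458
One optimal split: 3 + 3 + 3 + 3 + 3 + 3 + 2; product 3×3×3×3×3×3×2 = 1458.

1458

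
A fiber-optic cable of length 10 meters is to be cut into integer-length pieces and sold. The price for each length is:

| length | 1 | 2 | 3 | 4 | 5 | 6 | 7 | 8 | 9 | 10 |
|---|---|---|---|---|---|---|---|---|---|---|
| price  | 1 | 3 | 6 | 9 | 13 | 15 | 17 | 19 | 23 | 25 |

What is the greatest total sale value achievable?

Consider every possible first cut. best[k] is the best of p[i]+best[k−i] over all sellable i≤k.
best[1] = 1
best[2] = 3
best[3] = 6
best[4] = 9
best[5] = 13
best[6] = 15
best[7] = 17
best[8] = 19  (first piece 3, then best[5]=13)
best[9] = 23
best[10] = 26  (first piece 5, then best[5]=13)
One optimal cutting: 5 + 5 → $13 + $13 = $26.

26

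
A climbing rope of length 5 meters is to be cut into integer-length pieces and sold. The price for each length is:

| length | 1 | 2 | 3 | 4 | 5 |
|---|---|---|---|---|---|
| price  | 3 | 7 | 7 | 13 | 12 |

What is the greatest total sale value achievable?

17

Build R[k] bottom-up: R[k] = max over allowed piece i of (p[i] + R[k−i]).
R[1] = 3
R[2] = max(3+3, 7+0) = 7
R[3] = max(3+7, 7+3, 7+0) = 10
R[4] = max(3+10, 7+7, 7+3, 13+0) = 14
R[5] = max(3+14, 7+10, 7+7, 13+3, 12+0) = 17
One optimal cutting: 2 + 2 + 1 → €7 + €7 + €3 = €17.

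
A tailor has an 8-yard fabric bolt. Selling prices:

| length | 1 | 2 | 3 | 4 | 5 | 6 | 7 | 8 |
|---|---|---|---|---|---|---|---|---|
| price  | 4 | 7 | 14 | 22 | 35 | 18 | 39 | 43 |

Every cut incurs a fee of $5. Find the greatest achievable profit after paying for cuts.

44

Consider every possible first cut. net[k] is the best of p[i]+net[k−i] over all sellable i≤k, charging 5 whenever i<k.
net[1] = 4
net[2] = 7
net[3] = 14
net[4] = 22
net[5] = 35
net[6] = 34  (first piece 1, then net[5]=35)
net[7] = 39
net[8] = 44  (first piece 3, then net[5]=35)
One optimal plan: pieces 5 + 3 (1 cut) → $49 − $5 = $44.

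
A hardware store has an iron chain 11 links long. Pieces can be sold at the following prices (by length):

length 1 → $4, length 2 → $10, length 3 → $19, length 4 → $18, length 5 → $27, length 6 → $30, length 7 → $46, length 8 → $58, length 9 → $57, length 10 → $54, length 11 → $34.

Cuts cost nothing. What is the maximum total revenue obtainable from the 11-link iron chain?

77

Let v[k] be the best obtainable value from length k. For each k, try every first piece i and keep the best of price[i] + v[k−i].
v[1] = 4
v[2] = max(4+4, 10+0) = 10
v[3] = max(4+10, 10+4, 19+0) = 19
v[4] = max(4+19, 10+10, 19+4, 18+0) = 23
v[5] = max(4+23, 10+19, 19+10, 18+4, 27+0) = 29
v[6] = max(4+29, 10+23, 19+19, 18+10, 27+4, 30+0) = 38
v[7] = max(4+38, 10+29, 19+23, …, 30+4, 46+0) = 46
v[8] = max(4+46, 10+38, 19+29, …, 46+4, 58+0) = 58
v[9] = max(4+58, 10+46, 19+38, …, 58+4, 57+0) = 62
v[10] = max(4+62, 10+58, 19+46, …, 57+4, 54+0) = 68
v[11] = max(4+68, 10+62, 19+58, …, 54+4, 34+0) = 77
One optimal cutting: 8 + 3 → $58 + $19 = $77.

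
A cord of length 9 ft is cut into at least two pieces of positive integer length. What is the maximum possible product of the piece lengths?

Define f[k] = max over 1≤i<k of i · max(k−i, f[k−i]); the inner max lets the remainder stay uncut if that's better.
f[2] = 1·max(1,0) = 1·1 = 1
f[3] = max(1·2, 2·1) = 2
f[4] = max(1·3, 2·2, 3·1) = 4
f[5] = max(1·4, 2·3, 3·2, 4·1) = 6
f[6] = max(1·6, 2·4, 3·3, 4·2, 5·1) = 9
f[7] = max(1·9, 2·6, 3·4, 4·3, 5·2, 6·1) = 12
f[8] = max(1·12, 2·9, 3·6, …, 6·2, 7·1) = 18
f[9] = max(1·18, 2·12, 3·9, …, 7·2, 8·1) = 27
One optimal split: 3 + 3 + 3; product 3·3·3 = 27.

27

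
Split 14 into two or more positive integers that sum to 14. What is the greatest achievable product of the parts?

162

Fill P[k] for k=2..14: at each k try every first piece i and multiply by the better of (k−i) uncut or P[k−i].
Small cases: P[2]=1, P[3]=2, P[4]=4, P[5]=6, P[6]=9, P[7]=12, P[8]=18, P[9]=27.
P[10] = 2×max(8,18) = 2×18 = 36
P[11] = 2×max(9,27) = 2×27 = 54
P[12] = 3×max(9,27) = 3×27 = 81
P[13] = 2×max(11,54) = 2×54 = 108
P[14] = 2×max(12,81) = 2×81 = 162
One optimal split: 3 + 3 + 3 + 3 + 2; product 3×3×3×3×2 = 162.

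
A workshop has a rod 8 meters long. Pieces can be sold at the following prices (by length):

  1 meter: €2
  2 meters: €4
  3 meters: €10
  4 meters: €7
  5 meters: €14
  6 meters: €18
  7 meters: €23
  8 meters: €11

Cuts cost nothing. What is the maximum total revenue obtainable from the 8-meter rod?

Let v[k] be the best obtainable value from length k. For each k, try every first piece i and keep the best of price[i] + v[k−i].
v[1] = 2
v[2] = 4  (first piece 1, then v[1]=2)
v[3] = 10
v[4] = 12  (first piece 1, then v[3]=10)
v[5] = 14  (first piece 1, then v[4]=12)
v[6] = 20  (first piece 3, then v[3]=10)
v[7] = 23
v[8] = 25  (first piece 1, then v[7]=23)
One optimal cutting: 7 + 1 → €23 + €2 = €25.

25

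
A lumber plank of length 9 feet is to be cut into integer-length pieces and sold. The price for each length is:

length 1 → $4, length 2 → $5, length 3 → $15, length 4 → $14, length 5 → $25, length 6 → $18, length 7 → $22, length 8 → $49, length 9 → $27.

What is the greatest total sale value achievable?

53

Let r[k] be the best obtainable value from length k. For each k, try every first piece i and keep the best of price[i] + r[k−i].
r[1] = 4
r[2] = 8  (first piece 1, then r[1]=4)
r[3] = 15
r[4] = 19  (first piece 1, then r[3]=15)
r[5] = 25
r[6] = 30  (first piece 3, then r[3]=15)
r[7] = 34  (first piece 1, then r[6]=30)
r[8] = 49
r[9] = 53  (first piece 1, then r[8]=49)
One optimal cutting: 8 + 1 → $49 + $4 = $53.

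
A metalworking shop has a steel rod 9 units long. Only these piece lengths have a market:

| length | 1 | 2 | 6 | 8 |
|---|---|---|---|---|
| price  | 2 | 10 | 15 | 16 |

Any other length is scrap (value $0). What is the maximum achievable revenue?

42

Build best[k] bottom-up: best[k] = max over allowed piece i of (p[i] + best[k−i]).
best[1] = 2
best[2] = max(2+2, 10+0) = 10
best[3] = max(2+10, 10+2) = 12
best[4] = max(2+12, 10+10) = 20
best[5] = max(2+20, 10+12) = 22
best[6] = max(2+22, 10+20, 15+0) = 30
best[7] = max(2+30, 10+22, 15+2) = 32
best[8] = max(2+32, 10+30, 15+10, 16+0) = 40
best[9] = max(2+40, 10+32, 15+12, 16+2) = 42
One optimal cutting: 2 + 2 + 2 + 2 + 1 → $42.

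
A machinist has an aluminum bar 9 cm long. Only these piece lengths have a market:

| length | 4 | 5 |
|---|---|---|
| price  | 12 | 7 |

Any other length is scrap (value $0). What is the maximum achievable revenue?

Build best[k] bottom-up: best[k] = max over allowed piece i of (p[i] + best[k−i]).
best[1] = 0
best[2] = 0
best[3] = 0
best[4] = 12
best[5] = max(12+0, 7+0) = 12
best[6] = max(12+0, 7+0) = 12
best[7] = max(12+0, 7+0) = 12
best[8] = max(12+12, 7+0) = 24
best[9] = max(12+12, 7+12) = 24
One optimal cutting: pieces 4 + 4 with 1 cm of scrap → $24.

24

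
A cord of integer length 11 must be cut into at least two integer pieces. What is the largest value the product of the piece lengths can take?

Fill m[k] for k=2..11: at each k try every first piece i and multiply by the better of (k−i) uncut or m[k−i].
Small cases: m[2]=1, m[3]=2, m[4]=4, m[5]=6, m[6]=9.
m[7] = max(1×9, 2×6, 3×4, 4×3, 5×2, 6×1) = 12
m[8] = max(1×12, 2×9, 3×6, …, 6×2, 7×1) = 18
m[9] = max(1×18, 2×12, 3×9, …, 7×2, 8×1) = 27
m[10] = max(1×27, 2×18, 3×12, …, 8×2, 9×1) = 36
m[11] = max(1×36, 2×27, 3×18, …, 9×2, 10×1) = 54
One optimal split: 3 + 3 + 3 + 2; product 3×3×3×2 = 54.

54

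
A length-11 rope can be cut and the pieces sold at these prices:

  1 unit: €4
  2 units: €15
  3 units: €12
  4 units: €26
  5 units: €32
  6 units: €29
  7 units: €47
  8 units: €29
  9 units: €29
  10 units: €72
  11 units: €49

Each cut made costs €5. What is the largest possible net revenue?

71

Consider every possible first cut. v[k] is the best of p[i]+v[k−i] over all sellable i≤k, charging 5 whenever i<k.
v[1] = 4
v[2] = max(4+4-5, 15+0) = 15
v[3] = max(4+15-5, 15+4-5, 12+0) = 14
v[4] = max(4+14-5, 15+15-5, 12+4-5, 26+0) = 26
v[5] = max(4+26-5, 15+14-5, 12+15-5, 26+4-5, 32+0) = 32
v[6] = max(4+32-5, 15+26-5, 12+14-5, 26+15-5, 32+4-5, 29+0) = 36
v[7] = max(4+36-5, 15+32-5, 12+26-5, …, 29+4-5, 47+0) = 47
v[8] = max(4+47-5, 15+36-5, 12+32-5, …, 47+4-5, 29+0) = 47
v[9] = max(4+47-5, 15+47-5, 12+36-5, …, 29+4-5, 29+0) = 57
v[10] = max(4+57-5, 15+47-5, 12+47-5, …, 29+4-5, 72+0) = 72
v[11] = max(4+72-5, 15+57-5, 12+47-5, …, 72+4-5, 49+0) = 71
One optimal plan: pieces 10 + 1 (1 cut) → €76 − €5 = €71.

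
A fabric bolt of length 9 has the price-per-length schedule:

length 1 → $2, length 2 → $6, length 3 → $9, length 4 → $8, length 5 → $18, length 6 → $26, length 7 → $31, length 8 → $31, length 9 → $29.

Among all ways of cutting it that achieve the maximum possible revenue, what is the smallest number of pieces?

2

Consider every possible first cut. r[k] is the best of p[i]+r[k−i] over all sellable i≤k.
r[1] = 2
r[2] = max(2+2, 6+0) = 6
r[3] = max(2+6, 6+2, 9+0) = 9
r[4] = max(2+9, 6+6, 9+2, 8+0) = 12
r[5] = max(2+12, 6+9, 9+6, 8+2, 18+0) = 18
r[6] = max(2+18, 6+12, 9+9, 8+6, 18+2, 26+0) = 26
r[7] = max(2+26, 6+18, 9+12, …, 26+2, 31+0) = 31
r[8] = max(2+31, 6+26, 9+18, …, 31+2, 31+0) = 33
r[9] = max(2+33, 6+31, 9+26, …, 31+2, 29+0) = 37
Maximum revenue is $37.
Now minimize piece count subject to staying optimal: for each k, pieces[k] = 1 + min over i with p[i]+r[k−i]=r[k] of pieces[k−i].
pieces[6] = 1
pieces[7] = 1
pieces[8] = 2
pieces[9] = 2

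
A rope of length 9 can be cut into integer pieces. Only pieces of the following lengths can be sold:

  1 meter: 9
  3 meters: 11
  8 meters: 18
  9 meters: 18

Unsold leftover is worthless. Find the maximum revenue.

81

Let best[k] be the best obtainable value from length k. For each k, try every first piece i and keep the best of price[i] + best[k−i].
best[1] = 9
best[2] = 18  (first piece 1, then best[1]=9)
best[3] = 27  (first piece 1, then best[2]=18)
best[4] = 36  (first piece 1, then best[3]=27)
best[5] = 45  (first piece 1, then best[4]=36)
best[6] = 54  (first piece 1, then best[5]=45)
best[7] = 63  (first piece 1, then best[6]=54)
best[8] = 72  (first piece 1, then best[7]=63)
best[9] = 81  (first piece 1, then best[8]=72)
One optimal cutting: 1 + 1 + 1 + 1 + 1 + 1 + 1 + 1 + 1 → 81.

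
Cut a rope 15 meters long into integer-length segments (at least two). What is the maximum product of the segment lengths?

Fill g[k] for k=2..15: at each k try every first piece i and multiply by the better of (k−i) uncut or g[k−i].
g[2] = 1*max(1,0) = 1*1 = 1
g[3] = 1*max(2,1) = 1*2 = 2
g[4] = 2*max(2,1) = 2*2 = 4
g[5] = 2*max(3,2) = 2*3 = 6
g[6] = 3*max(3,2) = 3*3 = 9
g[7] = 2*max(5,6) = 2*6 = 12
g[8] = 2*max(6,9) = 2*9 = 18
g[9] = 3*max(6,9) = 3*9 = 27
g[10] = 2*max(8,18) = 2*18 = 36
g[11] = 2*max(9,27) = 2*27 = 54
g[12] = 3*max(9,27) = 3*27 = 81
g[13] = 2*max(11,54) = 2*54 = 108
g[14] = 2*max(12,81) = 2*81 = 162
g[15] = 3*max(12,81) = 3*81 = 243
One optimal split: 3 + 3 + 3 + 3 + 3; product 3*3*3*3*3 = 243.

243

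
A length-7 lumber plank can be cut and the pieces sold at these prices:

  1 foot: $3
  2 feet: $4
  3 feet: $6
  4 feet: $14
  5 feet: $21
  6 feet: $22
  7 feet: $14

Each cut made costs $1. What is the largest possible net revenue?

25

Let net[k] be the best obtainable value from length k. For each k, try every first piece i and keep the best of price[i] + net[k−i] minus the 1 cut fee when i<k.
net[1] = 3
net[2] = max(3+3-1, 4+0) = 5
net[3] = max(3+5-1, 4+3-1, 6+0) = 7
net[4] = max(3+7-1, 4+5-1, 6+3-1, 14+0) = 14
net[5] = max(3+14-1, 4+7-1, 6+5-1, 14+3-1, 21+0) = 21
net[6] = max(3+21-1, 4+14-1, 6+7-1, 14+5-1, 21+3-1, 22+0) = 23
net[7] = max(3+23-1, 4+21-1, 6+14-1, …, 22+3-1, 14+0) = 25
One optimal plan: pieces 5 + 1 + 1 (2 cuts) → $27 − $2 = $25.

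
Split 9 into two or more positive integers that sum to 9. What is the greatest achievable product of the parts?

Define prod[k] = max over 1≤i<k of i · max(k−i, prod[k−i]); the inner max lets the remainder stay uncut if that's better.
prod[2] = 1·max(1,0) = 1·1 = 1
prod[3] = 1·max(2,1) = 1·2 = 2
prod[4] = 2·max(2,1) = 2·2 = 4
prod[5] = 2·max(3,2) = 2·3 = 6
prod[6] = 3·max(3,2) = 3·3 = 9
prod[7] = 2·max(5,6) = 2·6 = 12
prod[8] = 2·max(6,9) = 2·9 = 18
prod[9] = 3·max(6,9) = 3·9 = 27
One optimal split: 3 + 3 + 3; product 3·3·3 = 27.

27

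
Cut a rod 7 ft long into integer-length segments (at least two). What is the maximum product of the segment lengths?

Define m[k] = max over 1≤i<k of i · max(k−i, m[k−i]); the inner max lets the remainder stay uncut if that's better.
m[2] = 1*max(1,0) = 1*1 = 1
m[3] = max(1*2, 2*1) = 2
m[4] = max(1*3, 2*2, 3*1) = 4
m[5] = max(1*4, 2*3, 3*2, 4*1) = 6
m[6] = max(1*6, 2*4, 3*3, 4*2, 5*1) = 9
m[7] = max(1*9, 2*6, 3*4, 4*3, 5*2, 6*1) = 12
One optimal split: 3 + 2 + 2; product 3*2*2 = 12.

12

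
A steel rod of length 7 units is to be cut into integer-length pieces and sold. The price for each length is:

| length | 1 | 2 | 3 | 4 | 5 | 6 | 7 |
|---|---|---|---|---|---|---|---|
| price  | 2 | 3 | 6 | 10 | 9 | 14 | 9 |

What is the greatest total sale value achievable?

Consider every possible first cut. r[k] is the best of p[i]+r[k−i] over all sellable i≤k.
r[1] = 2
r[2] = max(2+2, 3+0) = 4
r[3] = max(2+4, 3+2, 6+0) = 6
r[4] = max(2+6, 3+4, 6+2, 10+0) = 10
r[5] = max(2+10, 3+6, 6+4, 10+2, 9+0) = 12
r[6] = max(2+12, 3+10, 6+6, 10+4, 9+2, 14+0) = 14
r[7] = max(2+14, 3+12, 6+10, …, 14+2, 9+0) = 16
One optimal cutting: 4 + 1 + 1 + 1 → $10 + $2 + $2 + $2 = $16.

16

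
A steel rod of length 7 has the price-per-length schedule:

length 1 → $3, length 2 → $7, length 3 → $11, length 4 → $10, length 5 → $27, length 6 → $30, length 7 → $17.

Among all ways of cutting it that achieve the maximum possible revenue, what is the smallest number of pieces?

2

Consider every possible first cut. r[k] is the best of p[i]+r[k−i] over all sellable i≤k.
r[1] = 3
r[2] = 7
r[3] = 11
r[4] = 14  (first piece 1, then r[3]=11)
r[5] = 27
r[6] = 30  (first piece 1, then r[5]=27)
r[7] = 34  (first piece 2, then r[5]=27)
Maximum revenue is $34.
Now minimize piece count subject to staying optimal: for each k, pieces[k] = 1 + min over i with p[i]+r[k−i]=r[k] of pieces[k−i].
pieces[4] = 2
pieces[5] = 1
pieces[6] = 1
pieces[7] = 2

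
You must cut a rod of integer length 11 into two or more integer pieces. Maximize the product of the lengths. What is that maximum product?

54

Define m[k] = max over 1≤i<k of i · max(k−i, m[k−i]); the inner max lets the remainder stay uncut if that's better.
m[2] = 1*max(1,0) = 1*1 = 1
m[3] = 1*max(2,1) = 1*2 = 2
m[4] = 2*max(2,1) = 2*2 = 4
m[5] = 2*max(3,2) = 2*3 = 6
m[6] = 3*max(3,2) = 3*3 = 9
m[7] = 2*max(5,6) = 2*6 = 12
m[8] = 2*max(6,9) = 2*9 = 18
m[9] = 3*max(6,9) = 3*9 = 27
m[10] = 2*max(8,18) = 2*18 = 36
m[11] = 2*max(9,27) = 2*27 = 54
One optimal split: 3 + 3 + 3 + 2; product 3*3*3*2 = 54.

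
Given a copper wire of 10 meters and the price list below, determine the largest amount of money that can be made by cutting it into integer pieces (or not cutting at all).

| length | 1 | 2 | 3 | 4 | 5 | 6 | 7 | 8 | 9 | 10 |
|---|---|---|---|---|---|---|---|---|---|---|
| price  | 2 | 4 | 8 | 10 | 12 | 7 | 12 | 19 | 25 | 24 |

27

Let r[k] be the best obtainable value from length k. For each k, try every first piece i and keep the best of price[i] + r[k−i].
r[1] = 2
r[2] = max(2+2, 4+0) = 4
r[3] = max(2+4, 4+2, 8+0) = 8
r[4] = max(2+8, 4+4, 8+2, 10+0) = 10
r[5] = max(2+10, 4+8, 8+4, 10+2, 12+0) = 12
r[6] = max(2+12, 4+10, 8+8, 10+4, 12+2, 7+0) = 16
r[7] = max(2+16, 4+12, 8+10, …, 7+2, 12+0) = 18
r[8] = max(2+18, 4+16, 8+12, …, 12+2, 19+0) = 20
r[9] = max(2+20, 4+18, 8+16, …, 19+2, 25+0) = 25
r[10] = max(2+25, 4+20, 8+18, …, 25+2, 24+0) = 27
One optimal cutting: 9 + 1 → €25 + €2 = €27.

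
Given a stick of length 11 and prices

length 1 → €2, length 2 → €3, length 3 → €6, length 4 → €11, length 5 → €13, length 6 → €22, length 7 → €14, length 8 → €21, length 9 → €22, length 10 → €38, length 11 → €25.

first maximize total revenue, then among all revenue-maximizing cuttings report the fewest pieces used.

Consider every possible first cut. r[k] is the best of p[i]+r[k−i] over all sellable i≤k.
r[1] = 2
r[2] = 4  (first piece 1, then r[1]=2)
r[3] = 6  (first piece 1, then r[2]=4)
r[4] = 11
r[5] = 13  (first piece 1, then r[4]=11)
r[6] = 22
r[7] = 24  (first piece 1, then r[6]=22)
r[8] = 26  (first piece 1, then r[7]=24)
r[9] = 28  (first piece 1, then r[8]=26)
r[10] = 38
r[11] = 40  (first piece 1, then r[10]=38)
Maximum revenue is €40.
Now minimize piece count subject to staying optimal: for each k, pieces[k] = 1 + min over i with p[i]+r[k−i]=r[k] of pieces[k−i].
pieces[8] = 3
pieces[9] = 2
pieces[10] = 1
pieces[11] = 2

2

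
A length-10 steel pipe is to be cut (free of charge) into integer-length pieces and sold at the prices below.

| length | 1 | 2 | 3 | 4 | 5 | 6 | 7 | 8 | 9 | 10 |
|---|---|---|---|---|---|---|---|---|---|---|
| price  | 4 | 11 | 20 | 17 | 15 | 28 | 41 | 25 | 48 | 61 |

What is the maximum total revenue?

64

Consider every possible first cut. r[k] is the best of p[i]+r[k−i] over all sellable i≤k.
r[1] = 4
r[2] = max(4+4, 11+0) = 11
r[3] = max(4+11, 11+4, 20+0) = 20
r[4] = max(4+20, 11+11, 20+4, 17+0) = 24
r[5] = max(4+24, 11+20, 20+11, 17+4, 15+0) = 31
r[6] = max(4+31, 11+24, 20+20, 17+11, 15+4, 28+0) = 40
r[7] = max(4+40, 11+31, 20+24, …, 28+4, 41+0) = 44
r[8] = max(4+44, 11+40, 20+31, …, 41+4, 25+0) = 51
r[9] = max(4+51, 11+44, 20+40, …, 25+4, 48+0) = 60
r[10] = max(4+60, 11+51, 20+44, …, 48+4, 61+0) = 64
One optimal cutting: 3 + 3 + 3 + 1 → $20 + $20 + $20 + $4 = $64.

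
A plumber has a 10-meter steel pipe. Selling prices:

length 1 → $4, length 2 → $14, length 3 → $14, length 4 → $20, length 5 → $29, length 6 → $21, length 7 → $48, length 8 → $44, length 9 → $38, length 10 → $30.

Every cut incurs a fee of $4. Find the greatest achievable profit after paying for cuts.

58

Build v[k] bottom-up: v[k] = max over allowed piece i of (p[i] + v[k−i]) − 4 per cut.
v[1] = 4
v[2] = 14
v[3] = 14  (first piece 1, then v[2]=14)
v[4] = 24  (first piece 2, then v[2]=14)
v[5] = 29
v[6] = 34  (first piece 2, then v[4]=24)
v[7] = 48
v[8] = 48  (first piece 1, then v[7]=48)
v[9] = 58  (first piece 2, then v[7]=48)
v[10] = 58  (first piece 1, then v[9]=58)
One optimal plan: pieces 7 + 2 + 1 (2 cuts) → $66 − $8 = $58.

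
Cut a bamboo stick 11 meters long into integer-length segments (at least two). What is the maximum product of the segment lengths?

Fill P[k] for k=2..11: at each k try every first piece i and multiply by the better of (k−i) uncut or P[k−i].
P[2] = 1*max(1,0) = 1*1 = 1
P[3] = 1*max(2,1) = 1*2 = 2
P[4] = 2*max(2,1) = 2*2 = 4
P[5] = 2*max(3,2) = 2*3 = 6
P[6] = 3*max(3,2) = 3*3 = 9
P[7] = 2*max(5,6) = 2*6 = 12
P[8] = 2*max(6,9) = 2*9 = 18
P[9] = 3*max(6,9) = 3*9 = 27
P[10] = 2*max(8,18) = 2*18 = 36
P[11] = 2*max(9,27) = 2*27 = 54
One optimal split: 3 + 3 + 3 + 2; product 3*3*3*2 = 54.

54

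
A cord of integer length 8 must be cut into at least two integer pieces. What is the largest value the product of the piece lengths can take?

18

Define m[k] = max over 1≤i<k of i · max(k−i, m[k−i]); the inner max lets the remainder stay uncut if that's better.
m[2] = 1·max(1,0) = 1·1 = 1
m[3] = max(1·2, 2·1) = 2
m[4] = max(1·3, 2·2, 3·1) = 4
m[5] = max(1·4, 2·3, 3·2, 4·1) = 6
m[6] = max(1·6, 2·4, 3·3, 4·2, 5·1) = 9
m[7] = max(1·9, 2·6, 3·4, 4·3, 5·2, 6·1) = 12
m[8] = max(1·12, 2·9, 3·6, …, 6·2, 7·1) = 18
One optimal split: 3 + 3 + 2; product 3·3·2 = 18.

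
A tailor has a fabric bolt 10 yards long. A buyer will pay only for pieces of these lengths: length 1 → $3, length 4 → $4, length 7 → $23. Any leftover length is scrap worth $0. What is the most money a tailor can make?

32

Let f[k] be the best obtainable value from length k. For each k, try every first piece i and keep the best of price[i] + f[k−i].
f[1] = 3
f[2] = 6  (first piece 1, then f[1]=3)
f[3] = 9  (first piece 1, then f[2]=6)
f[4] = max(3+9, 4+0) = 12
f[5] = max(3+12, 4+3) = 15
f[6] = max(3+15, 4+6) = 18
f[7] = max(3+18, 4+9, 23+0) = 23
f[8] = max(3+23, 4+12, 23+3) = 26
f[9] = max(3+26, 4+15, 23+6) = 29
f[10] = max(3+29, 4+18, 23+9) = 32
One optimal cutting: 7 + 1 + 1 + 1 → $32.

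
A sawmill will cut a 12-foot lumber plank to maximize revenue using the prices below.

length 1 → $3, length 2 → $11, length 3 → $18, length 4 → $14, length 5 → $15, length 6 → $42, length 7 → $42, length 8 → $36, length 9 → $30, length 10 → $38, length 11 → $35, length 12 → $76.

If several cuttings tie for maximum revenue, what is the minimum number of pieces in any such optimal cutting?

2

Build r[k] bottom-up: r[k] = max over allowed piece i of (p[i] + r[k−i]).
r[1] = 3
r[2] = max(3+3, 11+0) = 11
r[3] = max(3+11, 11+3, 18+0) = 18
r[4] = max(3+18, 11+11, 18+3, 14+0) = 22
r[5] = max(3+22, 11+18, 18+11, 14+3, 15+0) = 29
r[6] = max(3+29, 11+22, 18+18, 14+11, 15+3, 42+0) = 42
r[7] = max(3+42, 11+29, 18+22, …, 42+3, 42+0) = 45
r[8] = max(3+45, 11+42, 18+29, …, 42+3, 36+0) = 53
r[9] = max(3+53, 11+45, 18+42, …, 36+3, 30+0) = 60
r[10] = max(3+60, 11+53, 18+45, …, 30+3, 38+0) = 64
r[11] = max(3+64, 11+60, 18+53, …, 38+3, 35+0) = 71
r[12] = max(3+71, 11+64, 18+60, …, 35+3, 76+0) = 84
Maximum revenue is $84.
Now minimize piece count subject to staying optimal: for each k, pieces[k] = 1 + min over i with p[i]+r[k−i]=r[k] of pieces[k−i].
pieces[9] = 2
pieces[10] = 3
pieces[11] = 3
pieces[12] = 2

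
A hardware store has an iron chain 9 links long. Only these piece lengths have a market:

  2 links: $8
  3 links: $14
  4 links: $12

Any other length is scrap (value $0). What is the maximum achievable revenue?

Build f[k] bottom-up: f[k] = max over allowed piece i of (p[i] + f[k−i]).
f[1] = 0
f[2] = 8
f[3] = 14
f[4] = 16  (first piece 2, then f[2]=8)
f[5] = 22  (first piece 2, then f[3]=14)
f[6] = 28  (first piece 3, then f[3]=14)
f[7] = 30  (first piece 2, then f[5]=22)
f[8] = 36  (first piece 2, then f[6]=28)
f[9] = 42  (first piece 3, then f[6]=28)
One optimal cutting: 3 + 3 + 3 → $42.

42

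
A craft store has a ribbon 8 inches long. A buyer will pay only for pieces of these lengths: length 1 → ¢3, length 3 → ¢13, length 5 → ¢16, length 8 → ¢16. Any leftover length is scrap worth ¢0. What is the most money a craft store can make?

Consider every possible first cut. r[k] is the best of p[i]+r[k−i] over all sellable i≤k.
r[1] = 3
r[2] = 6  (first piece 1, then r[1]=3)
r[3] = max(3+6, 13+0) = 13
r[4] = max(3+13, 13+3) = 16
r[5] = max(3+16, 13+6, 16+0) = 19
r[6] = max(3+19, 13+13, 16+3) = 26
r[7] = max(3+26, 13+16, 16+6) = 29
r[8] = max(3+29, 13+19, 16+13, 16+0) = 32
One optimal cutting: 3 + 3 + 1 + 1 → ¢32.

32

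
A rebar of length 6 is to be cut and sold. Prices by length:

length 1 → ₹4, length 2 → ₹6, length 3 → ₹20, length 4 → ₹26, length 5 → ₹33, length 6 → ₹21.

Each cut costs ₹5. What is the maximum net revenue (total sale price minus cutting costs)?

35

Build r[k] bottom-up: r[k] = max over allowed piece i of (p[i] + r[k−i]) − 5 per cut.
r[1] = 4
r[2] = max(4+4-5, 6+0) = 6
r[3] = max(4+6-5, 6+4-5, 20+0) = 20
r[4] = max(4+20-5, 6+6-5, 20+4-5, 26+0) = 26
r[5] = max(4+26-5, 6+20-5, 20+6-5, 26+4-5, 33+0) = 33
r[6] = max(4+33-5, 6+26-5, 20+20-5, 26+6-5, 33+4-5, 21+0) = 35
One optimal plan: pieces 3 + 3 (1 cut) → ₹40 − ₹5 = ₹35.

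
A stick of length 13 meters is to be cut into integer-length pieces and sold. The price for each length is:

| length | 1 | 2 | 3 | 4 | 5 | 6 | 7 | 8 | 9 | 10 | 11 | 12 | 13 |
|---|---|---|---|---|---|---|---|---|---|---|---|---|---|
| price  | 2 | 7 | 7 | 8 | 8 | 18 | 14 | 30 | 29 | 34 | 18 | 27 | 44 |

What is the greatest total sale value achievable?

Build r[k] bottom-up: r[k] = max over allowed piece i of (p[i] + r[k−i]).
r[1] = 2
r[2] = max(2+2, 7+0) = 7
r[3] = max(2+7, 7+2, 7+0) = 9
r[4] = max(2+9, 7+7, 7+2, 8+0) = 14
r[5] = max(2+14, 7+9, 7+7, 8+2, 8+0) = 16
r[6] = max(2+16, 7+14, 7+9, 8+7, 8+2, 18+0) = 21
r[7] = max(2+21, 7+16, 7+14, …, 18+2, 14+0) = 23
r[8] = max(2+23, 7+21, 7+16, …, 14+2, 30+0) = 30
r[9] = max(2+30, 7+23, 7+21, …, 30+2, 29+0) = 32
r[10] = max(2+32, 7+30, 7+23, …, 29+2, 34+0) = 37
r[11] = max(2+37, 7+32, 7+30, …, 34+2, 18+0) = 39
r[12] = max(2+39, 7+37, 7+32, …, 18+2, 27+0) = 44
r[13] = max(2+44, 7+39, 7+37, …, 27+2, 44+0) = 46
One optimal cutting: 8 + 2 + 2 + 1 → €30 + €7 + €7 + €2 = €46.

46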